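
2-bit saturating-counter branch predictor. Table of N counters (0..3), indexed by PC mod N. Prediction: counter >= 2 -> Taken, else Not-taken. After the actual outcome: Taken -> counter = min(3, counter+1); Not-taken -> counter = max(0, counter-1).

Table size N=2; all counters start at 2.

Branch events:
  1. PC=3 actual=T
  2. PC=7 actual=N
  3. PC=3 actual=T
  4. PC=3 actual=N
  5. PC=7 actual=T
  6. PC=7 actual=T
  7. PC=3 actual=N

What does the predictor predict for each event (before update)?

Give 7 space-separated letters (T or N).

Answer: T T T T T T T

Derivation:
Ev 1: PC=3 idx=1 pred=T actual=T -> ctr[1]=3
Ev 2: PC=7 idx=1 pred=T actual=N -> ctr[1]=2
Ev 3: PC=3 idx=1 pred=T actual=T -> ctr[1]=3
Ev 4: PC=3 idx=1 pred=T actual=N -> ctr[1]=2
Ev 5: PC=7 idx=1 pred=T actual=T -> ctr[1]=3
Ev 6: PC=7 idx=1 pred=T actual=T -> ctr[1]=3
Ev 7: PC=3 idx=1 pred=T actual=N -> ctr[1]=2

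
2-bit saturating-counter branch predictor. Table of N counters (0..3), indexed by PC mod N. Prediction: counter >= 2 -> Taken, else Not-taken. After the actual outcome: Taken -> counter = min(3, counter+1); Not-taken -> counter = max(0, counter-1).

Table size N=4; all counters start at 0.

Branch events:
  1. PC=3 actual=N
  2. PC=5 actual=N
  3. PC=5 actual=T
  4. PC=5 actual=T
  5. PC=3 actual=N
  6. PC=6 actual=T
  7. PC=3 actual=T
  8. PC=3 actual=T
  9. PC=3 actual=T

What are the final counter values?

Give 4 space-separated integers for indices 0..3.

Answer: 0 2 1 3

Derivation:
Ev 1: PC=3 idx=3 pred=N actual=N -> ctr[3]=0
Ev 2: PC=5 idx=1 pred=N actual=N -> ctr[1]=0
Ev 3: PC=5 idx=1 pred=N actual=T -> ctr[1]=1
Ev 4: PC=5 idx=1 pred=N actual=T -> ctr[1]=2
Ev 5: PC=3 idx=3 pred=N actual=N -> ctr[3]=0
Ev 6: PC=6 idx=2 pred=N actual=T -> ctr[2]=1
Ev 7: PC=3 idx=3 pred=N actual=T -> ctr[3]=1
Ev 8: PC=3 idx=3 pred=N actual=T -> ctr[3]=2
Ev 9: PC=3 idx=3 pred=T actual=T -> ctr[3]=3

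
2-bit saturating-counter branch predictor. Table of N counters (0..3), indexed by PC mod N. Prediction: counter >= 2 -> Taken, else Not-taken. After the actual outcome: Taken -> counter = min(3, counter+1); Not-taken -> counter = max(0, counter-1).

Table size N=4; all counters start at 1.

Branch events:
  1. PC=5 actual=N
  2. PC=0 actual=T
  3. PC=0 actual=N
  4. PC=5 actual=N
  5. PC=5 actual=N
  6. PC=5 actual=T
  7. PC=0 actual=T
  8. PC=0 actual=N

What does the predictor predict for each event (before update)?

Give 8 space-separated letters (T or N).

Ev 1: PC=5 idx=1 pred=N actual=N -> ctr[1]=0
Ev 2: PC=0 idx=0 pred=N actual=T -> ctr[0]=2
Ev 3: PC=0 idx=0 pred=T actual=N -> ctr[0]=1
Ev 4: PC=5 idx=1 pred=N actual=N -> ctr[1]=0
Ev 5: PC=5 idx=1 pred=N actual=N -> ctr[1]=0
Ev 6: PC=5 idx=1 pred=N actual=T -> ctr[1]=1
Ev 7: PC=0 idx=0 pred=N actual=T -> ctr[0]=2
Ev 8: PC=0 idx=0 pred=T actual=N -> ctr[0]=1

Answer: N N T N N N N T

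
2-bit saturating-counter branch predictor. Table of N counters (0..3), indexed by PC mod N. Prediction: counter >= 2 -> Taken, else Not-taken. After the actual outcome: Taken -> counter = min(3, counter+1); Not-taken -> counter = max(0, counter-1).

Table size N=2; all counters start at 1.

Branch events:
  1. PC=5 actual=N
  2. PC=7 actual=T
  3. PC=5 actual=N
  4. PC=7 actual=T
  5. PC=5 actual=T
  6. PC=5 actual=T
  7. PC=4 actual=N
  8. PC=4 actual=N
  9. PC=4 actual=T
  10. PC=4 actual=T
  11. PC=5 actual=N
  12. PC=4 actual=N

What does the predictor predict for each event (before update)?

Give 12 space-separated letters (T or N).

Ev 1: PC=5 idx=1 pred=N actual=N -> ctr[1]=0
Ev 2: PC=7 idx=1 pred=N actual=T -> ctr[1]=1
Ev 3: PC=5 idx=1 pred=N actual=N -> ctr[1]=0
Ev 4: PC=7 idx=1 pred=N actual=T -> ctr[1]=1
Ev 5: PC=5 idx=1 pred=N actual=T -> ctr[1]=2
Ev 6: PC=5 idx=1 pred=T actual=T -> ctr[1]=3
Ev 7: PC=4 idx=0 pred=N actual=N -> ctr[0]=0
Ev 8: PC=4 idx=0 pred=N actual=N -> ctr[0]=0
Ev 9: PC=4 idx=0 pred=N actual=T -> ctr[0]=1
Ev 10: PC=4 idx=0 pred=N actual=T -> ctr[0]=2
Ev 11: PC=5 idx=1 pred=T actual=N -> ctr[1]=2
Ev 12: PC=4 idx=0 pred=T actual=N -> ctr[0]=1

Answer: N N N N N T N N N N T T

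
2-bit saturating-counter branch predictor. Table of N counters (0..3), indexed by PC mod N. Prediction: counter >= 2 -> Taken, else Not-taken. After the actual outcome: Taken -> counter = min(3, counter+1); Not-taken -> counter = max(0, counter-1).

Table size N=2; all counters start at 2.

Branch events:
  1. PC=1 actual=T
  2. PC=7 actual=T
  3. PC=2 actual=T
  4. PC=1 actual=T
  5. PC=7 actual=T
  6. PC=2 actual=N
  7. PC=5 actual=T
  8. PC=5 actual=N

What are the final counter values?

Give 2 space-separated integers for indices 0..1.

Answer: 2 2

Derivation:
Ev 1: PC=1 idx=1 pred=T actual=T -> ctr[1]=3
Ev 2: PC=7 idx=1 pred=T actual=T -> ctr[1]=3
Ev 3: PC=2 idx=0 pred=T actual=T -> ctr[0]=3
Ev 4: PC=1 idx=1 pred=T actual=T -> ctr[1]=3
Ev 5: PC=7 idx=1 pred=T actual=T -> ctr[1]=3
Ev 6: PC=2 idx=0 pred=T actual=N -> ctr[0]=2
Ev 7: PC=5 idx=1 pred=T actual=T -> ctr[1]=3
Ev 8: PC=5 idx=1 pred=T actual=N -> ctr[1]=2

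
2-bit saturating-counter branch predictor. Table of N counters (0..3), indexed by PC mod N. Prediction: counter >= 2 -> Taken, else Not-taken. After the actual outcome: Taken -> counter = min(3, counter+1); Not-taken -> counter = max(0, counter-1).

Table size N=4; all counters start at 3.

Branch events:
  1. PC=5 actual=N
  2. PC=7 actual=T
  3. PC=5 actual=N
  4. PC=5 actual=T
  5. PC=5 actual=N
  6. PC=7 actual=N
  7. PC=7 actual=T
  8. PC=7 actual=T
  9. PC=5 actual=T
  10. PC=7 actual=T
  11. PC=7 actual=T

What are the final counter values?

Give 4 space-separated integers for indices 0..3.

Ev 1: PC=5 idx=1 pred=T actual=N -> ctr[1]=2
Ev 2: PC=7 idx=3 pred=T actual=T -> ctr[3]=3
Ev 3: PC=5 idx=1 pred=T actual=N -> ctr[1]=1
Ev 4: PC=5 idx=1 pred=N actual=T -> ctr[1]=2
Ev 5: PC=5 idx=1 pred=T actual=N -> ctr[1]=1
Ev 6: PC=7 idx=3 pred=T actual=N -> ctr[3]=2
Ev 7: PC=7 idx=3 pred=T actual=T -> ctr[3]=3
Ev 8: PC=7 idx=3 pred=T actual=T -> ctr[3]=3
Ev 9: PC=5 idx=1 pred=N actual=T -> ctr[1]=2
Ev 10: PC=7 idx=3 pred=T actual=T -> ctr[3]=3
Ev 11: PC=7 idx=3 pred=T actual=T -> ctr[3]=3

Answer: 3 2 3 3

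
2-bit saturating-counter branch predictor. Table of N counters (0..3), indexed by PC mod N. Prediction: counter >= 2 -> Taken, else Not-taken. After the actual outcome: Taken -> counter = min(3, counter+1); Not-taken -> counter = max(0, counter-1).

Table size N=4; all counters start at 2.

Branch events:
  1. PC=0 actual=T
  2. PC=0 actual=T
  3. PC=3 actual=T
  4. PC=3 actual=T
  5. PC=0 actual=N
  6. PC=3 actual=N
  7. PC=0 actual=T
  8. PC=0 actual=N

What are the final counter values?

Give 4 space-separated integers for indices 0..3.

Ev 1: PC=0 idx=0 pred=T actual=T -> ctr[0]=3
Ev 2: PC=0 idx=0 pred=T actual=T -> ctr[0]=3
Ev 3: PC=3 idx=3 pred=T actual=T -> ctr[3]=3
Ev 4: PC=3 idx=3 pred=T actual=T -> ctr[3]=3
Ev 5: PC=0 idx=0 pred=T actual=N -> ctr[0]=2
Ev 6: PC=3 idx=3 pred=T actual=N -> ctr[3]=2
Ev 7: PC=0 idx=0 pred=T actual=T -> ctr[0]=3
Ev 8: PC=0 idx=0 pred=T actual=N -> ctr[0]=2

Answer: 2 2 2 2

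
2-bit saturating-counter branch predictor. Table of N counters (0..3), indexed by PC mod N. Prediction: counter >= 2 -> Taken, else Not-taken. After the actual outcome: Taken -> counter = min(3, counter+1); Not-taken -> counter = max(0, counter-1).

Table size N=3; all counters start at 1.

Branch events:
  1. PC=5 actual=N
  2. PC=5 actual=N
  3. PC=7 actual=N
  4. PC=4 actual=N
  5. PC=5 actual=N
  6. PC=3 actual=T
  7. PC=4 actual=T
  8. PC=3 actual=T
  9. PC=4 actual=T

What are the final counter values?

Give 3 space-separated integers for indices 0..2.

Ev 1: PC=5 idx=2 pred=N actual=N -> ctr[2]=0
Ev 2: PC=5 idx=2 pred=N actual=N -> ctr[2]=0
Ev 3: PC=7 idx=1 pred=N actual=N -> ctr[1]=0
Ev 4: PC=4 idx=1 pred=N actual=N -> ctr[1]=0
Ev 5: PC=5 idx=2 pred=N actual=N -> ctr[2]=0
Ev 6: PC=3 idx=0 pred=N actual=T -> ctr[0]=2
Ev 7: PC=4 idx=1 pred=N actual=T -> ctr[1]=1
Ev 8: PC=3 idx=0 pred=T actual=T -> ctr[0]=3
Ev 9: PC=4 idx=1 pred=N actual=T -> ctr[1]=2

Answer: 3 2 0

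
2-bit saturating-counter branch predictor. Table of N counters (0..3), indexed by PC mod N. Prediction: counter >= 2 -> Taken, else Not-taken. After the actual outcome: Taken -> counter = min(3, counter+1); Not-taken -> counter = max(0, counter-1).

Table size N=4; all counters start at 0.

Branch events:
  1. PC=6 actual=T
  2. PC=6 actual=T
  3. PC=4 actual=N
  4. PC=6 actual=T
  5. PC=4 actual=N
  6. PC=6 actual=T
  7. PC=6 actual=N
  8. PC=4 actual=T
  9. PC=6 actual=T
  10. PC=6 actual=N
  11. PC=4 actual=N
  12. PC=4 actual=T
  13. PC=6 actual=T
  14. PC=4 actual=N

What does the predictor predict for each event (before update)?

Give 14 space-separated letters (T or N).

Answer: N N N T N T T N T T N N T N

Derivation:
Ev 1: PC=6 idx=2 pred=N actual=T -> ctr[2]=1
Ev 2: PC=6 idx=2 pred=N actual=T -> ctr[2]=2
Ev 3: PC=4 idx=0 pred=N actual=N -> ctr[0]=0
Ev 4: PC=6 idx=2 pred=T actual=T -> ctr[2]=3
Ev 5: PC=4 idx=0 pred=N actual=N -> ctr[0]=0
Ev 6: PC=6 idx=2 pred=T actual=T -> ctr[2]=3
Ev 7: PC=6 idx=2 pred=T actual=N -> ctr[2]=2
Ev 8: PC=4 idx=0 pred=N actual=T -> ctr[0]=1
Ev 9: PC=6 idx=2 pred=T actual=T -> ctr[2]=3
Ev 10: PC=6 idx=2 pred=T actual=N -> ctr[2]=2
Ev 11: PC=4 idx=0 pred=N actual=N -> ctr[0]=0
Ev 12: PC=4 idx=0 pred=N actual=T -> ctr[0]=1
Ev 13: PC=6 idx=2 pred=T actual=T -> ctr[2]=3
Ev 14: PC=4 idx=0 pred=N actual=N -> ctr[0]=0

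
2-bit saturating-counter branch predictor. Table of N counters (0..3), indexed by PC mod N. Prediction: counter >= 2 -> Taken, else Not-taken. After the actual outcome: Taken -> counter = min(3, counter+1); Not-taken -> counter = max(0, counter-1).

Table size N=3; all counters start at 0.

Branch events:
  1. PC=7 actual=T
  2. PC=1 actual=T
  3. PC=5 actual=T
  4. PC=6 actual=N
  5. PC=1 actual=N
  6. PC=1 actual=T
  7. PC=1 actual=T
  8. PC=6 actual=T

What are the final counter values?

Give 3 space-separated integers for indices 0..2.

Answer: 1 3 1

Derivation:
Ev 1: PC=7 idx=1 pred=N actual=T -> ctr[1]=1
Ev 2: PC=1 idx=1 pred=N actual=T -> ctr[1]=2
Ev 3: PC=5 idx=2 pred=N actual=T -> ctr[2]=1
Ev 4: PC=6 idx=0 pred=N actual=N -> ctr[0]=0
Ev 5: PC=1 idx=1 pred=T actual=N -> ctr[1]=1
Ev 6: PC=1 idx=1 pred=N actual=T -> ctr[1]=2
Ev 7: PC=1 idx=1 pred=T actual=T -> ctr[1]=3
Ev 8: PC=6 idx=0 pred=N actual=T -> ctr[0]=1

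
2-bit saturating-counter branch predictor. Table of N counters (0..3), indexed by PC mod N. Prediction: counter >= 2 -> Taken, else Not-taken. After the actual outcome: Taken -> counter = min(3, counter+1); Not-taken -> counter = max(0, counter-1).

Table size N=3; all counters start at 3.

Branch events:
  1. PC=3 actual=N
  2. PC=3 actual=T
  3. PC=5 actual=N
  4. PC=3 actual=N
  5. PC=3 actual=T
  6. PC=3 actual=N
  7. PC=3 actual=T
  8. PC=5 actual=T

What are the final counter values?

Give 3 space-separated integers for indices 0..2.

Answer: 3 3 3

Derivation:
Ev 1: PC=3 idx=0 pred=T actual=N -> ctr[0]=2
Ev 2: PC=3 idx=0 pred=T actual=T -> ctr[0]=3
Ev 3: PC=5 idx=2 pred=T actual=N -> ctr[2]=2
Ev 4: PC=3 idx=0 pred=T actual=N -> ctr[0]=2
Ev 5: PC=3 idx=0 pred=T actual=T -> ctr[0]=3
Ev 6: PC=3 idx=0 pred=T actual=N -> ctr[0]=2
Ev 7: PC=3 idx=0 pred=T actual=T -> ctr[0]=3
Ev 8: PC=5 idx=2 pred=T actual=T -> ctr[2]=3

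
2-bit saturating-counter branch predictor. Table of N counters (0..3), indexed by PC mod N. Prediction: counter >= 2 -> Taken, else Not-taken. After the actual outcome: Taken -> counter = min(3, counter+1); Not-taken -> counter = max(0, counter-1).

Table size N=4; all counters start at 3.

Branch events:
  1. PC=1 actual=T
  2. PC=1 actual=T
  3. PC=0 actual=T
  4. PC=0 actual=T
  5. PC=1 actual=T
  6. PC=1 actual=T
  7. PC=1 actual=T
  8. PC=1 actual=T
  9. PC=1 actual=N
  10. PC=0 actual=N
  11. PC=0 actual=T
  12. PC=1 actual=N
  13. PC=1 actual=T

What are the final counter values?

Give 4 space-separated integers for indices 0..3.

Answer: 3 2 3 3

Derivation:
Ev 1: PC=1 idx=1 pred=T actual=T -> ctr[1]=3
Ev 2: PC=1 idx=1 pred=T actual=T -> ctr[1]=3
Ev 3: PC=0 idx=0 pred=T actual=T -> ctr[0]=3
Ev 4: PC=0 idx=0 pred=T actual=T -> ctr[0]=3
Ev 5: PC=1 idx=1 pred=T actual=T -> ctr[1]=3
Ev 6: PC=1 idx=1 pred=T actual=T -> ctr[1]=3
Ev 7: PC=1 idx=1 pred=T actual=T -> ctr[1]=3
Ev 8: PC=1 idx=1 pred=T actual=T -> ctr[1]=3
Ev 9: PC=1 idx=1 pred=T actual=N -> ctr[1]=2
Ev 10: PC=0 idx=0 pred=T actual=N -> ctr[0]=2
Ev 11: PC=0 idx=0 pred=T actual=T -> ctr[0]=3
Ev 12: PC=1 idx=1 pred=T actual=N -> ctr[1]=1
Ev 13: PC=1 idx=1 pred=N actual=T -> ctr[1]=2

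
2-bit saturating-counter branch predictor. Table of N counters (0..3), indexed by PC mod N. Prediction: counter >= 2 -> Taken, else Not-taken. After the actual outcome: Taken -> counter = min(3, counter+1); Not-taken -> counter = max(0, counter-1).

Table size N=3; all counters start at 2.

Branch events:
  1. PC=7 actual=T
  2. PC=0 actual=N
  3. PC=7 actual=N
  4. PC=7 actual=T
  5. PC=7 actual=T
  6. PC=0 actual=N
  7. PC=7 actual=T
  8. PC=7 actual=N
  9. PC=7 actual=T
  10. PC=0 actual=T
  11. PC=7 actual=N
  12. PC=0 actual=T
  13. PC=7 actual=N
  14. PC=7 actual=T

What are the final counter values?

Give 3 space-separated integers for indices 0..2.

Ev 1: PC=7 idx=1 pred=T actual=T -> ctr[1]=3
Ev 2: PC=0 idx=0 pred=T actual=N -> ctr[0]=1
Ev 3: PC=7 idx=1 pred=T actual=N -> ctr[1]=2
Ev 4: PC=7 idx=1 pred=T actual=T -> ctr[1]=3
Ev 5: PC=7 idx=1 pred=T actual=T -> ctr[1]=3
Ev 6: PC=0 idx=0 pred=N actual=N -> ctr[0]=0
Ev 7: PC=7 idx=1 pred=T actual=T -> ctr[1]=3
Ev 8: PC=7 idx=1 pred=T actual=N -> ctr[1]=2
Ev 9: PC=7 idx=1 pred=T actual=T -> ctr[1]=3
Ev 10: PC=0 idx=0 pred=N actual=T -> ctr[0]=1
Ev 11: PC=7 idx=1 pred=T actual=N -> ctr[1]=2
Ev 12: PC=0 idx=0 pred=N actual=T -> ctr[0]=2
Ev 13: PC=7 idx=1 pred=T actual=N -> ctr[1]=1
Ev 14: PC=7 idx=1 pred=N actual=T -> ctr[1]=2

Answer: 2 2 2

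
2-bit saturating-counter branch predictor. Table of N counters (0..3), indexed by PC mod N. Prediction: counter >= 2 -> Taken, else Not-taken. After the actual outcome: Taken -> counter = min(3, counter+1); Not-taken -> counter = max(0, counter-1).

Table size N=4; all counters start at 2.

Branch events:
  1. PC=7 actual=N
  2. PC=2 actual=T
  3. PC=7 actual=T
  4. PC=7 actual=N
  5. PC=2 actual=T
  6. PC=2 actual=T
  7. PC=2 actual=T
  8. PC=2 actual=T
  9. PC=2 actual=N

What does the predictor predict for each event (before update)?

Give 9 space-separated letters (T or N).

Answer: T T N T T T T T T

Derivation:
Ev 1: PC=7 idx=3 pred=T actual=N -> ctr[3]=1
Ev 2: PC=2 idx=2 pred=T actual=T -> ctr[2]=3
Ev 3: PC=7 idx=3 pred=N actual=T -> ctr[3]=2
Ev 4: PC=7 idx=3 pred=T actual=N -> ctr[3]=1
Ev 5: PC=2 idx=2 pred=T actual=T -> ctr[2]=3
Ev 6: PC=2 idx=2 pred=T actual=T -> ctr[2]=3
Ev 7: PC=2 idx=2 pred=T actual=T -> ctr[2]=3
Ev 8: PC=2 idx=2 pred=T actual=T -> ctr[2]=3
Ev 9: PC=2 idx=2 pred=T actual=N -> ctr[2]=2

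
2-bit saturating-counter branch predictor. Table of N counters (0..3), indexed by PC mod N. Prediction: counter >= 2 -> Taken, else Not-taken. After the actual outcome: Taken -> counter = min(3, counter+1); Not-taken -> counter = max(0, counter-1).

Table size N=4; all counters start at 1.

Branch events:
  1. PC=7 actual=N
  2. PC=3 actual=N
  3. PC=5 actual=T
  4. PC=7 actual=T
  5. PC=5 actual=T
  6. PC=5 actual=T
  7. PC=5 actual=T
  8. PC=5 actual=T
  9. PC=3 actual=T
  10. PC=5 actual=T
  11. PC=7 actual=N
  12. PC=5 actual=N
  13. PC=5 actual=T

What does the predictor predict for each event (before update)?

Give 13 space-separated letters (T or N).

Ev 1: PC=7 idx=3 pred=N actual=N -> ctr[3]=0
Ev 2: PC=3 idx=3 pred=N actual=N -> ctr[3]=0
Ev 3: PC=5 idx=1 pred=N actual=T -> ctr[1]=2
Ev 4: PC=7 idx=3 pred=N actual=T -> ctr[3]=1
Ev 5: PC=5 idx=1 pred=T actual=T -> ctr[1]=3
Ev 6: PC=5 idx=1 pred=T actual=T -> ctr[1]=3
Ev 7: PC=5 idx=1 pred=T actual=T -> ctr[1]=3
Ev 8: PC=5 idx=1 pred=T actual=T -> ctr[1]=3
Ev 9: PC=3 idx=3 pred=N actual=T -> ctr[3]=2
Ev 10: PC=5 idx=1 pred=T actual=T -> ctr[1]=3
Ev 11: PC=7 idx=3 pred=T actual=N -> ctr[3]=1
Ev 12: PC=5 idx=1 pred=T actual=N -> ctr[1]=2
Ev 13: PC=5 idx=1 pred=T actual=T -> ctr[1]=3

Answer: N N N N T T T T N T T T T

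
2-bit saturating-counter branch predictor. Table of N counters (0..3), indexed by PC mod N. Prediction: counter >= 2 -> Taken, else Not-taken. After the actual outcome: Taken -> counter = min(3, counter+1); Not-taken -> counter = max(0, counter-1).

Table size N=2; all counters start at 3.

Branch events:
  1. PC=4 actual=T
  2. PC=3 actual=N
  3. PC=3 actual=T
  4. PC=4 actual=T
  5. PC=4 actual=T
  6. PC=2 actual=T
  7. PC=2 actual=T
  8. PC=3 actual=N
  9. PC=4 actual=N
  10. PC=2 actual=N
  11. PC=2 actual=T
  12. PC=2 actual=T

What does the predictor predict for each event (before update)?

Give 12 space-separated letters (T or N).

Answer: T T T T T T T T T T N T

Derivation:
Ev 1: PC=4 idx=0 pred=T actual=T -> ctr[0]=3
Ev 2: PC=3 idx=1 pred=T actual=N -> ctr[1]=2
Ev 3: PC=3 idx=1 pred=T actual=T -> ctr[1]=3
Ev 4: PC=4 idx=0 pred=T actual=T -> ctr[0]=3
Ev 5: PC=4 idx=0 pred=T actual=T -> ctr[0]=3
Ev 6: PC=2 idx=0 pred=T actual=T -> ctr[0]=3
Ev 7: PC=2 idx=0 pred=T actual=T -> ctr[0]=3
Ev 8: PC=3 idx=1 pred=T actual=N -> ctr[1]=2
Ev 9: PC=4 idx=0 pred=T actual=N -> ctr[0]=2
Ev 10: PC=2 idx=0 pred=T actual=N -> ctr[0]=1
Ev 11: PC=2 idx=0 pred=N actual=T -> ctr[0]=2
Ev 12: PC=2 idx=0 pred=T actual=T -> ctr[0]=3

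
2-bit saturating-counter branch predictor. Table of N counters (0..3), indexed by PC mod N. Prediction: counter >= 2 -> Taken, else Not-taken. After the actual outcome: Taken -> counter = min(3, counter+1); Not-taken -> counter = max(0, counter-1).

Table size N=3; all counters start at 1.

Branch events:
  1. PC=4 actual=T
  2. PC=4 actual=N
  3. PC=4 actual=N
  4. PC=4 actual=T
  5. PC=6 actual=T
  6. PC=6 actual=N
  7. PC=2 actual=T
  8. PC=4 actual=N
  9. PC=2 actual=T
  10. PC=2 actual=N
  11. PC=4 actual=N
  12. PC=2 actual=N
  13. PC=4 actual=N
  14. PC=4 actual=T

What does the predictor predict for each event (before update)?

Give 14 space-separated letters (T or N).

Ev 1: PC=4 idx=1 pred=N actual=T -> ctr[1]=2
Ev 2: PC=4 idx=1 pred=T actual=N -> ctr[1]=1
Ev 3: PC=4 idx=1 pred=N actual=N -> ctr[1]=0
Ev 4: PC=4 idx=1 pred=N actual=T -> ctr[1]=1
Ev 5: PC=6 idx=0 pred=N actual=T -> ctr[0]=2
Ev 6: PC=6 idx=0 pred=T actual=N -> ctr[0]=1
Ev 7: PC=2 idx=2 pred=N actual=T -> ctr[2]=2
Ev 8: PC=4 idx=1 pred=N actual=N -> ctr[1]=0
Ev 9: PC=2 idx=2 pred=T actual=T -> ctr[2]=3
Ev 10: PC=2 idx=2 pred=T actual=N -> ctr[2]=2
Ev 11: PC=4 idx=1 pred=N actual=N -> ctr[1]=0
Ev 12: PC=2 idx=2 pred=T actual=N -> ctr[2]=1
Ev 13: PC=4 idx=1 pred=N actual=N -> ctr[1]=0
Ev 14: PC=4 idx=1 pred=N actual=T -> ctr[1]=1

Answer: N T N N N T N N T T N T N N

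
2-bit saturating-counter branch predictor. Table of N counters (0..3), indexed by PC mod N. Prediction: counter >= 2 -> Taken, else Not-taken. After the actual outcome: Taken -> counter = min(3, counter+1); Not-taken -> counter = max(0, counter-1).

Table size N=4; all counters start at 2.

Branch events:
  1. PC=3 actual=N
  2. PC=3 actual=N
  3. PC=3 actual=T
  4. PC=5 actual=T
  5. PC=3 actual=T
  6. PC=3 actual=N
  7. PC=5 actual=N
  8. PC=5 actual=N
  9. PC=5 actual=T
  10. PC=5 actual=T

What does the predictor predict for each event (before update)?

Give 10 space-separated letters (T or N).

Ev 1: PC=3 idx=3 pred=T actual=N -> ctr[3]=1
Ev 2: PC=3 idx=3 pred=N actual=N -> ctr[3]=0
Ev 3: PC=3 idx=3 pred=N actual=T -> ctr[3]=1
Ev 4: PC=5 idx=1 pred=T actual=T -> ctr[1]=3
Ev 5: PC=3 idx=3 pred=N actual=T -> ctr[3]=2
Ev 6: PC=3 idx=3 pred=T actual=N -> ctr[3]=1
Ev 7: PC=5 idx=1 pred=T actual=N -> ctr[1]=2
Ev 8: PC=5 idx=1 pred=T actual=N -> ctr[1]=1
Ev 9: PC=5 idx=1 pred=N actual=T -> ctr[1]=2
Ev 10: PC=5 idx=1 pred=T actual=T -> ctr[1]=3

Answer: T N N T N T T T N T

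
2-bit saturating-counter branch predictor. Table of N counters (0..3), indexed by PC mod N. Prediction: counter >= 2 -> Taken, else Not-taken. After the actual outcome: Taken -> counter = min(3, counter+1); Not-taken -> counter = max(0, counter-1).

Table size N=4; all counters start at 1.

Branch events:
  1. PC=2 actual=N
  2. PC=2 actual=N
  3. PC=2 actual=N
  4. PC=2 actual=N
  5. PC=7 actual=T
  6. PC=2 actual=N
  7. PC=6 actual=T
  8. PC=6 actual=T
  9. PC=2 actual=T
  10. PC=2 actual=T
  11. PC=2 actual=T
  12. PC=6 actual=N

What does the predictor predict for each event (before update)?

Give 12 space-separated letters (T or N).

Answer: N N N N N N N N T T T T

Derivation:
Ev 1: PC=2 idx=2 pred=N actual=N -> ctr[2]=0
Ev 2: PC=2 idx=2 pred=N actual=N -> ctr[2]=0
Ev 3: PC=2 idx=2 pred=N actual=N -> ctr[2]=0
Ev 4: PC=2 idx=2 pred=N actual=N -> ctr[2]=0
Ev 5: PC=7 idx=3 pred=N actual=T -> ctr[3]=2
Ev 6: PC=2 idx=2 pred=N actual=N -> ctr[2]=0
Ev 7: PC=6 idx=2 pred=N actual=T -> ctr[2]=1
Ev 8: PC=6 idx=2 pred=N actual=T -> ctr[2]=2
Ev 9: PC=2 idx=2 pred=T actual=T -> ctr[2]=3
Ev 10: PC=2 idx=2 pred=T actual=T -> ctr[2]=3
Ev 11: PC=2 idx=2 pred=T actual=T -> ctr[2]=3
Ev 12: PC=6 idx=2 pred=T actual=N -> ctr[2]=2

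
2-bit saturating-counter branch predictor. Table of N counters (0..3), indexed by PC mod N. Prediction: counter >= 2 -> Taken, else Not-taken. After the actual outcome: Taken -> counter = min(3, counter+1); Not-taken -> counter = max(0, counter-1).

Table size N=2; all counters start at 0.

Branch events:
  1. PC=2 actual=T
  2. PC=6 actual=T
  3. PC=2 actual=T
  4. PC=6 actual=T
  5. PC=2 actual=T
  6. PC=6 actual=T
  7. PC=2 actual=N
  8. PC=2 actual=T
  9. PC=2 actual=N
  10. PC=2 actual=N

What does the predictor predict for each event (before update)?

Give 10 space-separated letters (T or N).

Ev 1: PC=2 idx=0 pred=N actual=T -> ctr[0]=1
Ev 2: PC=6 idx=0 pred=N actual=T -> ctr[0]=2
Ev 3: PC=2 idx=0 pred=T actual=T -> ctr[0]=3
Ev 4: PC=6 idx=0 pred=T actual=T -> ctr[0]=3
Ev 5: PC=2 idx=0 pred=T actual=T -> ctr[0]=3
Ev 6: PC=6 idx=0 pred=T actual=T -> ctr[0]=3
Ev 7: PC=2 idx=0 pred=T actual=N -> ctr[0]=2
Ev 8: PC=2 idx=0 pred=T actual=T -> ctr[0]=3
Ev 9: PC=2 idx=0 pred=T actual=N -> ctr[0]=2
Ev 10: PC=2 idx=0 pred=T actual=N -> ctr[0]=1

Answer: N N T T T T T T T T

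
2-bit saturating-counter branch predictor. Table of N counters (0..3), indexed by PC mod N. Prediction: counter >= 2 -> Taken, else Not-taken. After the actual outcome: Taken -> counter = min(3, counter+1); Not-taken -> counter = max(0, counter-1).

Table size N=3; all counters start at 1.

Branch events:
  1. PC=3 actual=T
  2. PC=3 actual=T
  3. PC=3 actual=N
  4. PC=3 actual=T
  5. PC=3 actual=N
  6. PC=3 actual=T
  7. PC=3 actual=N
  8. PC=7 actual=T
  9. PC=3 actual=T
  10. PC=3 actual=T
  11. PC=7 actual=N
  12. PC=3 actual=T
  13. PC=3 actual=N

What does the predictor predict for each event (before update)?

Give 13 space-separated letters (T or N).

Answer: N T T T T T T N T T T T T

Derivation:
Ev 1: PC=3 idx=0 pred=N actual=T -> ctr[0]=2
Ev 2: PC=3 idx=0 pred=T actual=T -> ctr[0]=3
Ev 3: PC=3 idx=0 pred=T actual=N -> ctr[0]=2
Ev 4: PC=3 idx=0 pred=T actual=T -> ctr[0]=3
Ev 5: PC=3 idx=0 pred=T actual=N -> ctr[0]=2
Ev 6: PC=3 idx=0 pred=T actual=T -> ctr[0]=3
Ev 7: PC=3 idx=0 pred=T actual=N -> ctr[0]=2
Ev 8: PC=7 idx=1 pred=N actual=T -> ctr[1]=2
Ev 9: PC=3 idx=0 pred=T actual=T -> ctr[0]=3
Ev 10: PC=3 idx=0 pred=T actual=T -> ctr[0]=3
Ev 11: PC=7 idx=1 pred=T actual=N -> ctr[1]=1
Ev 12: PC=3 idx=0 pred=T actual=T -> ctr[0]=3
Ev 13: PC=3 idx=0 pred=T actual=N -> ctr[0]=2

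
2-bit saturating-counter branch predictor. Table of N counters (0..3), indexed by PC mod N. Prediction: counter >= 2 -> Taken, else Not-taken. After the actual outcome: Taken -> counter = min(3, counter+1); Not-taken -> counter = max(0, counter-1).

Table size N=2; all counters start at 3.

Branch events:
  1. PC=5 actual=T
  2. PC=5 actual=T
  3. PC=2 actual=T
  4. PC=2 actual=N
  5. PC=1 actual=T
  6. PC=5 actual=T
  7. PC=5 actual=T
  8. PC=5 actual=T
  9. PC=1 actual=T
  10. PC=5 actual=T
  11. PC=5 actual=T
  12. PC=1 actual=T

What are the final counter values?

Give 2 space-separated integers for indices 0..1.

Answer: 2 3

Derivation:
Ev 1: PC=5 idx=1 pred=T actual=T -> ctr[1]=3
Ev 2: PC=5 idx=1 pred=T actual=T -> ctr[1]=3
Ev 3: PC=2 idx=0 pred=T actual=T -> ctr[0]=3
Ev 4: PC=2 idx=0 pred=T actual=N -> ctr[0]=2
Ev 5: PC=1 idx=1 pred=T actual=T -> ctr[1]=3
Ev 6: PC=5 idx=1 pred=T actual=T -> ctr[1]=3
Ev 7: PC=5 idx=1 pred=T actual=T -> ctr[1]=3
Ev 8: PC=5 idx=1 pred=T actual=T -> ctr[1]=3
Ev 9: PC=1 idx=1 pred=T actual=T -> ctr[1]=3
Ev 10: PC=5 idx=1 pred=T actual=T -> ctr[1]=3
Ev 11: PC=5 idx=1 pred=T actual=T -> ctr[1]=3
Ev 12: PC=1 idx=1 pred=T actual=T -> ctr[1]=3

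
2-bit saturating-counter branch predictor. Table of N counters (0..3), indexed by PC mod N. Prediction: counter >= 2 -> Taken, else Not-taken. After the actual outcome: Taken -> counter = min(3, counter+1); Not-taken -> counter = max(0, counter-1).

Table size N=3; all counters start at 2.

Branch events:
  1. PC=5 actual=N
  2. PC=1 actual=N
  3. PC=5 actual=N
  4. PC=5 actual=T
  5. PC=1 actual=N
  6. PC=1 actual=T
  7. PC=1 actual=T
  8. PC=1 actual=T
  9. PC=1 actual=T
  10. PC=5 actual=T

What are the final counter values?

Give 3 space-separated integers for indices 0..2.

Ev 1: PC=5 idx=2 pred=T actual=N -> ctr[2]=1
Ev 2: PC=1 idx=1 pred=T actual=N -> ctr[1]=1
Ev 3: PC=5 idx=2 pred=N actual=N -> ctr[2]=0
Ev 4: PC=5 idx=2 pred=N actual=T -> ctr[2]=1
Ev 5: PC=1 idx=1 pred=N actual=N -> ctr[1]=0
Ev 6: PC=1 idx=1 pred=N actual=T -> ctr[1]=1
Ev 7: PC=1 idx=1 pred=N actual=T -> ctr[1]=2
Ev 8: PC=1 idx=1 pred=T actual=T -> ctr[1]=3
Ev 9: PC=1 idx=1 pred=T actual=T -> ctr[1]=3
Ev 10: PC=5 idx=2 pred=N actual=T -> ctr[2]=2

Answer: 2 3 2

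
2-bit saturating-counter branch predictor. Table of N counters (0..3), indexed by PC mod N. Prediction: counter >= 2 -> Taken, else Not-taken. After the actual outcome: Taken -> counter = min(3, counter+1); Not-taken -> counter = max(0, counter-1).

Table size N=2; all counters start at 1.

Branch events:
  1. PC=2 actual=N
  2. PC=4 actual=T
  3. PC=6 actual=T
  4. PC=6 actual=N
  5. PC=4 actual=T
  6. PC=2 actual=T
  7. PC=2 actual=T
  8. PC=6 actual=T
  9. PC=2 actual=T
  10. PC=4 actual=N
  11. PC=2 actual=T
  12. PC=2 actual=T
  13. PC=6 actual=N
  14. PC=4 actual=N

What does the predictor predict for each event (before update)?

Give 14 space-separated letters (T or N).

Answer: N N N T N T T T T T T T T T

Derivation:
Ev 1: PC=2 idx=0 pred=N actual=N -> ctr[0]=0
Ev 2: PC=4 idx=0 pred=N actual=T -> ctr[0]=1
Ev 3: PC=6 idx=0 pred=N actual=T -> ctr[0]=2
Ev 4: PC=6 idx=0 pred=T actual=N -> ctr[0]=1
Ev 5: PC=4 idx=0 pred=N actual=T -> ctr[0]=2
Ev 6: PC=2 idx=0 pred=T actual=T -> ctr[0]=3
Ev 7: PC=2 idx=0 pred=T actual=T -> ctr[0]=3
Ev 8: PC=6 idx=0 pred=T actual=T -> ctr[0]=3
Ev 9: PC=2 idx=0 pred=T actual=T -> ctr[0]=3
Ev 10: PC=4 idx=0 pred=T actual=N -> ctr[0]=2
Ev 11: PC=2 idx=0 pred=T actual=T -> ctr[0]=3
Ev 12: PC=2 idx=0 pred=T actual=T -> ctr[0]=3
Ev 13: PC=6 idx=0 pred=T actual=N -> ctr[0]=2
Ev 14: PC=4 idx=0 pred=T actual=N -> ctr[0]=1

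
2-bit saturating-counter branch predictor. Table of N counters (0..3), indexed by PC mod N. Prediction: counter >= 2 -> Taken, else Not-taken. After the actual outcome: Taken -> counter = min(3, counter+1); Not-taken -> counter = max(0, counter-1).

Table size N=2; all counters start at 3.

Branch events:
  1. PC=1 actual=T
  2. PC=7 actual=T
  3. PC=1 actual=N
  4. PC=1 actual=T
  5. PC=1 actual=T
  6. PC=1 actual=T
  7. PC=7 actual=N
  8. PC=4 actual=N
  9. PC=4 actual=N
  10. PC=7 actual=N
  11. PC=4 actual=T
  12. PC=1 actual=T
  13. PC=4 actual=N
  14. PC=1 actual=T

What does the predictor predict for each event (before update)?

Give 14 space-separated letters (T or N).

Answer: T T T T T T T T T T N N T T

Derivation:
Ev 1: PC=1 idx=1 pred=T actual=T -> ctr[1]=3
Ev 2: PC=7 idx=1 pred=T actual=T -> ctr[1]=3
Ev 3: PC=1 idx=1 pred=T actual=N -> ctr[1]=2
Ev 4: PC=1 idx=1 pred=T actual=T -> ctr[1]=3
Ev 5: PC=1 idx=1 pred=T actual=T -> ctr[1]=3
Ev 6: PC=1 idx=1 pred=T actual=T -> ctr[1]=3
Ev 7: PC=7 idx=1 pred=T actual=N -> ctr[1]=2
Ev 8: PC=4 idx=0 pred=T actual=N -> ctr[0]=2
Ev 9: PC=4 idx=0 pred=T actual=N -> ctr[0]=1
Ev 10: PC=7 idx=1 pred=T actual=N -> ctr[1]=1
Ev 11: PC=4 idx=0 pred=N actual=T -> ctr[0]=2
Ev 12: PC=1 idx=1 pred=N actual=T -> ctr[1]=2
Ev 13: PC=4 idx=0 pred=T actual=N -> ctr[0]=1
Ev 14: PC=1 idx=1 pred=T actual=T -> ctr[1]=3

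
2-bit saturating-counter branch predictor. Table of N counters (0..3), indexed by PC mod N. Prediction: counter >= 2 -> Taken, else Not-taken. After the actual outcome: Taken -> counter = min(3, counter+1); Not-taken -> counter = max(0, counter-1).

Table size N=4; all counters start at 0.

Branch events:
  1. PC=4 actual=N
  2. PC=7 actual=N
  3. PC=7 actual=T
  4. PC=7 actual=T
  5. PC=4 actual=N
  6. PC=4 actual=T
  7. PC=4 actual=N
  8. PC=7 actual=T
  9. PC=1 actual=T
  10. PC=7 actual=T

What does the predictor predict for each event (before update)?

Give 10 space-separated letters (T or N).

Answer: N N N N N N N T N T

Derivation:
Ev 1: PC=4 idx=0 pred=N actual=N -> ctr[0]=0
Ev 2: PC=7 idx=3 pred=N actual=N -> ctr[3]=0
Ev 3: PC=7 idx=3 pred=N actual=T -> ctr[3]=1
Ev 4: PC=7 idx=3 pred=N actual=T -> ctr[3]=2
Ev 5: PC=4 idx=0 pred=N actual=N -> ctr[0]=0
Ev 6: PC=4 idx=0 pred=N actual=T -> ctr[0]=1
Ev 7: PC=4 idx=0 pred=N actual=N -> ctr[0]=0
Ev 8: PC=7 idx=3 pred=T actual=T -> ctr[3]=3
Ev 9: PC=1 idx=1 pred=N actual=T -> ctr[1]=1
Ev 10: PC=7 idx=3 pred=T actual=T -> ctr[3]=3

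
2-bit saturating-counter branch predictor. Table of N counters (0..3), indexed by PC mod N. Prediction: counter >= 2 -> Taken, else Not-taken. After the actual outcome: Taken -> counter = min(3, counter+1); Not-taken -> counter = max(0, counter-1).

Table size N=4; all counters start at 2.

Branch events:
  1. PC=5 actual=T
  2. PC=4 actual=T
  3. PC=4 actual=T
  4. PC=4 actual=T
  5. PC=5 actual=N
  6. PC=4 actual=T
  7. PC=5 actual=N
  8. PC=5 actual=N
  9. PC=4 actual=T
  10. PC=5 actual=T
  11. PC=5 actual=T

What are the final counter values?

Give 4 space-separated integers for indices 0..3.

Answer: 3 2 2 2

Derivation:
Ev 1: PC=5 idx=1 pred=T actual=T -> ctr[1]=3
Ev 2: PC=4 idx=0 pred=T actual=T -> ctr[0]=3
Ev 3: PC=4 idx=0 pred=T actual=T -> ctr[0]=3
Ev 4: PC=4 idx=0 pred=T actual=T -> ctr[0]=3
Ev 5: PC=5 idx=1 pred=T actual=N -> ctr[1]=2
Ev 6: PC=4 idx=0 pred=T actual=T -> ctr[0]=3
Ev 7: PC=5 idx=1 pred=T actual=N -> ctr[1]=1
Ev 8: PC=5 idx=1 pred=N actual=N -> ctr[1]=0
Ev 9: PC=4 idx=0 pred=T actual=T -> ctr[0]=3
Ev 10: PC=5 idx=1 pred=N actual=T -> ctr[1]=1
Ev 11: PC=5 idx=1 pred=N actual=T -> ctr[1]=2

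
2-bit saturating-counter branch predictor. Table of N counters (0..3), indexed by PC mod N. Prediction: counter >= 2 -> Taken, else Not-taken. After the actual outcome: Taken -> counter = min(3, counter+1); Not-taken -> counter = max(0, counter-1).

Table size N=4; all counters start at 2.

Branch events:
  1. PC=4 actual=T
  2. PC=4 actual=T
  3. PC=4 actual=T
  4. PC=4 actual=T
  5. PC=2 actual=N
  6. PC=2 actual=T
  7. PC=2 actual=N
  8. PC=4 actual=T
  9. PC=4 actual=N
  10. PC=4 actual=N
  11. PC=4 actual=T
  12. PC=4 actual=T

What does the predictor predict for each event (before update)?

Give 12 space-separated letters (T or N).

Ev 1: PC=4 idx=0 pred=T actual=T -> ctr[0]=3
Ev 2: PC=4 idx=0 pred=T actual=T -> ctr[0]=3
Ev 3: PC=4 idx=0 pred=T actual=T -> ctr[0]=3
Ev 4: PC=4 idx=0 pred=T actual=T -> ctr[0]=3
Ev 5: PC=2 idx=2 pred=T actual=N -> ctr[2]=1
Ev 6: PC=2 idx=2 pred=N actual=T -> ctr[2]=2
Ev 7: PC=2 idx=2 pred=T actual=N -> ctr[2]=1
Ev 8: PC=4 idx=0 pred=T actual=T -> ctr[0]=3
Ev 9: PC=4 idx=0 pred=T actual=N -> ctr[0]=2
Ev 10: PC=4 idx=0 pred=T actual=N -> ctr[0]=1
Ev 11: PC=4 idx=0 pred=N actual=T -> ctr[0]=2
Ev 12: PC=4 idx=0 pred=T actual=T -> ctr[0]=3

Answer: T T T T T N T T T T N T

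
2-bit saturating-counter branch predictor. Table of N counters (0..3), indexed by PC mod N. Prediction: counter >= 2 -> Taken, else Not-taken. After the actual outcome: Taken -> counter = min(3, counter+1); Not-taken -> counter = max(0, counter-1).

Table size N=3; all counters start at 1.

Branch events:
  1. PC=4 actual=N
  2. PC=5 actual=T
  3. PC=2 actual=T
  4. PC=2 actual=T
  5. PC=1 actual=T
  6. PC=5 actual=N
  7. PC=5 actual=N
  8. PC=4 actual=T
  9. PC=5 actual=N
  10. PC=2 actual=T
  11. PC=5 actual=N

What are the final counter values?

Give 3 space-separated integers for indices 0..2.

Ev 1: PC=4 idx=1 pred=N actual=N -> ctr[1]=0
Ev 2: PC=5 idx=2 pred=N actual=T -> ctr[2]=2
Ev 3: PC=2 idx=2 pred=T actual=T -> ctr[2]=3
Ev 4: PC=2 idx=2 pred=T actual=T -> ctr[2]=3
Ev 5: PC=1 idx=1 pred=N actual=T -> ctr[1]=1
Ev 6: PC=5 idx=2 pred=T actual=N -> ctr[2]=2
Ev 7: PC=5 idx=2 pred=T actual=N -> ctr[2]=1
Ev 8: PC=4 idx=1 pred=N actual=T -> ctr[1]=2
Ev 9: PC=5 idx=2 pred=N actual=N -> ctr[2]=0
Ev 10: PC=2 idx=2 pred=N actual=T -> ctr[2]=1
Ev 11: PC=5 idx=2 pred=N actual=N -> ctr[2]=0

Answer: 1 2 0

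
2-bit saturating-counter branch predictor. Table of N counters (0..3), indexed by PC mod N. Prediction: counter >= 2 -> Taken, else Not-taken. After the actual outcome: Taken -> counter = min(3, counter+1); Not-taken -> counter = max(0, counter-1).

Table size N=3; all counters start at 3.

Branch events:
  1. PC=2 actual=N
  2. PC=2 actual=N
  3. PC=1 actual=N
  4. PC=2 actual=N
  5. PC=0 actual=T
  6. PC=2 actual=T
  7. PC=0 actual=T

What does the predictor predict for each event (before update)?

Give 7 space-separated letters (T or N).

Ev 1: PC=2 idx=2 pred=T actual=N -> ctr[2]=2
Ev 2: PC=2 idx=2 pred=T actual=N -> ctr[2]=1
Ev 3: PC=1 idx=1 pred=T actual=N -> ctr[1]=2
Ev 4: PC=2 idx=2 pred=N actual=N -> ctr[2]=0
Ev 5: PC=0 idx=0 pred=T actual=T -> ctr[0]=3
Ev 6: PC=2 idx=2 pred=N actual=T -> ctr[2]=1
Ev 7: PC=0 idx=0 pred=T actual=T -> ctr[0]=3

Answer: T T T N T N T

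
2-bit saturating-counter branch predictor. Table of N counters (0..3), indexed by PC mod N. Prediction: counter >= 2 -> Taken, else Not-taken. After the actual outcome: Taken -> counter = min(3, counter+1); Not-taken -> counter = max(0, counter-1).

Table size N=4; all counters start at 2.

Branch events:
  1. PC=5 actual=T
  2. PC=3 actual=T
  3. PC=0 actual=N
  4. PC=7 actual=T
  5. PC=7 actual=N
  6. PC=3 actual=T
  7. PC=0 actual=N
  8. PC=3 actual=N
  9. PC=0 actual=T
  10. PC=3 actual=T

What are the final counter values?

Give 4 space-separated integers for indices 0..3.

Ev 1: PC=5 idx=1 pred=T actual=T -> ctr[1]=3
Ev 2: PC=3 idx=3 pred=T actual=T -> ctr[3]=3
Ev 3: PC=0 idx=0 pred=T actual=N -> ctr[0]=1
Ev 4: PC=7 idx=3 pred=T actual=T -> ctr[3]=3
Ev 5: PC=7 idx=3 pred=T actual=N -> ctr[3]=2
Ev 6: PC=3 idx=3 pred=T actual=T -> ctr[3]=3
Ev 7: PC=0 idx=0 pred=N actual=N -> ctr[0]=0
Ev 8: PC=3 idx=3 pred=T actual=N -> ctr[3]=2
Ev 9: PC=0 idx=0 pred=N actual=T -> ctr[0]=1
Ev 10: PC=3 idx=3 pred=T actual=T -> ctr[3]=3

Answer: 1 3 2 3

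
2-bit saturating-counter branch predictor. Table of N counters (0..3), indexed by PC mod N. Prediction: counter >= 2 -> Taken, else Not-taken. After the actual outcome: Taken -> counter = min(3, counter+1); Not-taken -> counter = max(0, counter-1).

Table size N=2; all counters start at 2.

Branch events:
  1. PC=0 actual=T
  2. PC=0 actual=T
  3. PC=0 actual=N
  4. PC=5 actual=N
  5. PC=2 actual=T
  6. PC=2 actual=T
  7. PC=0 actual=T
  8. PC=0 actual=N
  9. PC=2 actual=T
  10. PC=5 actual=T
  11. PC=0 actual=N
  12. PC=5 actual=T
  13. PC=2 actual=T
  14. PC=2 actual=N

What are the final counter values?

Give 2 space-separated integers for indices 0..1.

Ev 1: PC=0 idx=0 pred=T actual=T -> ctr[0]=3
Ev 2: PC=0 idx=0 pred=T actual=T -> ctr[0]=3
Ev 3: PC=0 idx=0 pred=T actual=N -> ctr[0]=2
Ev 4: PC=5 idx=1 pred=T actual=N -> ctr[1]=1
Ev 5: PC=2 idx=0 pred=T actual=T -> ctr[0]=3
Ev 6: PC=2 idx=0 pred=T actual=T -> ctr[0]=3
Ev 7: PC=0 idx=0 pred=T actual=T -> ctr[0]=3
Ev 8: PC=0 idx=0 pred=T actual=N -> ctr[0]=2
Ev 9: PC=2 idx=0 pred=T actual=T -> ctr[0]=3
Ev 10: PC=5 idx=1 pred=N actual=T -> ctr[1]=2
Ev 11: PC=0 idx=0 pred=T actual=N -> ctr[0]=2
Ev 12: PC=5 idx=1 pred=T actual=T -> ctr[1]=3
Ev 13: PC=2 idx=0 pred=T actual=T -> ctr[0]=3
Ev 14: PC=2 idx=0 pred=T actual=N -> ctr[0]=2

Answer: 2 3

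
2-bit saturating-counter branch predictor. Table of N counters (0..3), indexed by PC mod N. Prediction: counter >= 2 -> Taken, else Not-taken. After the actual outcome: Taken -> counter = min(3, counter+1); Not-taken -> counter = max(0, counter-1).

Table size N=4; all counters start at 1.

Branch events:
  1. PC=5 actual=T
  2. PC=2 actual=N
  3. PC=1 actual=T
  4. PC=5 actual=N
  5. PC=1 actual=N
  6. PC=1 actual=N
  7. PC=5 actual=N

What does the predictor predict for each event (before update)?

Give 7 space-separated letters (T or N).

Answer: N N T T T N N

Derivation:
Ev 1: PC=5 idx=1 pred=N actual=T -> ctr[1]=2
Ev 2: PC=2 idx=2 pred=N actual=N -> ctr[2]=0
Ev 3: PC=1 idx=1 pred=T actual=T -> ctr[1]=3
Ev 4: PC=5 idx=1 pred=T actual=N -> ctr[1]=2
Ev 5: PC=1 idx=1 pred=T actual=N -> ctr[1]=1
Ev 6: PC=1 idx=1 pred=N actual=N -> ctr[1]=0
Ev 7: PC=5 idx=1 pred=N actual=N -> ctr[1]=0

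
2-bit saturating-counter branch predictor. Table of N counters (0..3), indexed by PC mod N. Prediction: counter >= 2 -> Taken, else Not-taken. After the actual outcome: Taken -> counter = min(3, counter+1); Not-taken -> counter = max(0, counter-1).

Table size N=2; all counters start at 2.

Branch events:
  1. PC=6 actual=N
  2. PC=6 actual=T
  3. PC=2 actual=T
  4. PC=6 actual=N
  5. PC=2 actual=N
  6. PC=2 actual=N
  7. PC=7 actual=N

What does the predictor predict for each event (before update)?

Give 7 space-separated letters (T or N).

Answer: T N T T T N T

Derivation:
Ev 1: PC=6 idx=0 pred=T actual=N -> ctr[0]=1
Ev 2: PC=6 idx=0 pred=N actual=T -> ctr[0]=2
Ev 3: PC=2 idx=0 pred=T actual=T -> ctr[0]=3
Ev 4: PC=6 idx=0 pred=T actual=N -> ctr[0]=2
Ev 5: PC=2 idx=0 pred=T actual=N -> ctr[0]=1
Ev 6: PC=2 idx=0 pred=N actual=N -> ctr[0]=0
Ev 7: PC=7 idx=1 pred=T actual=N -> ctr[1]=1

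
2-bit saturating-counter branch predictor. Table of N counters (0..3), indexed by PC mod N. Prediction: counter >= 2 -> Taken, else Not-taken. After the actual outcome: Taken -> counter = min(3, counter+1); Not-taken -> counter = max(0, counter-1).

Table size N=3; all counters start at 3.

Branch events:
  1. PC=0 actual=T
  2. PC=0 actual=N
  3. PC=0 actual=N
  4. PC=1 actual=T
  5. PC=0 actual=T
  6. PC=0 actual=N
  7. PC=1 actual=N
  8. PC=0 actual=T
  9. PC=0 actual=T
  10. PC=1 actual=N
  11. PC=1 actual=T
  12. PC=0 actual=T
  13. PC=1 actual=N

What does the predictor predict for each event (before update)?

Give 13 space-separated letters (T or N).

Ev 1: PC=0 idx=0 pred=T actual=T -> ctr[0]=3
Ev 2: PC=0 idx=0 pred=T actual=N -> ctr[0]=2
Ev 3: PC=0 idx=0 pred=T actual=N -> ctr[0]=1
Ev 4: PC=1 idx=1 pred=T actual=T -> ctr[1]=3
Ev 5: PC=0 idx=0 pred=N actual=T -> ctr[0]=2
Ev 6: PC=0 idx=0 pred=T actual=N -> ctr[0]=1
Ev 7: PC=1 idx=1 pred=T actual=N -> ctr[1]=2
Ev 8: PC=0 idx=0 pred=N actual=T -> ctr[0]=2
Ev 9: PC=0 idx=0 pred=T actual=T -> ctr[0]=3
Ev 10: PC=1 idx=1 pred=T actual=N -> ctr[1]=1
Ev 11: PC=1 idx=1 pred=N actual=T -> ctr[1]=2
Ev 12: PC=0 idx=0 pred=T actual=T -> ctr[0]=3
Ev 13: PC=1 idx=1 pred=T actual=N -> ctr[1]=1

Answer: T T T T N T T N T T N T T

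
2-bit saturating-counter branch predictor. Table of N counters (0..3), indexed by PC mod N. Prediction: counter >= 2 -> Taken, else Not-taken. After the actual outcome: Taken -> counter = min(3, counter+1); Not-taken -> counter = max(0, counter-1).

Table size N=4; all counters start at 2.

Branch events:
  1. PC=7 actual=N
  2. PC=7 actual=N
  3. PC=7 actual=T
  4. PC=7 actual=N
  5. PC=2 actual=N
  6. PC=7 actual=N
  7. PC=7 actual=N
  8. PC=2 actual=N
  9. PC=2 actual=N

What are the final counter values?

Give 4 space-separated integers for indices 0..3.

Ev 1: PC=7 idx=3 pred=T actual=N -> ctr[3]=1
Ev 2: PC=7 idx=3 pred=N actual=N -> ctr[3]=0
Ev 3: PC=7 idx=3 pred=N actual=T -> ctr[3]=1
Ev 4: PC=7 idx=3 pred=N actual=N -> ctr[3]=0
Ev 5: PC=2 idx=2 pred=T actual=N -> ctr[2]=1
Ev 6: PC=7 idx=3 pred=N actual=N -> ctr[3]=0
Ev 7: PC=7 idx=3 pred=N actual=N -> ctr[3]=0
Ev 8: PC=2 idx=2 pred=N actual=N -> ctr[2]=0
Ev 9: PC=2 idx=2 pred=N actual=N -> ctr[2]=0

Answer: 2 2 0 0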